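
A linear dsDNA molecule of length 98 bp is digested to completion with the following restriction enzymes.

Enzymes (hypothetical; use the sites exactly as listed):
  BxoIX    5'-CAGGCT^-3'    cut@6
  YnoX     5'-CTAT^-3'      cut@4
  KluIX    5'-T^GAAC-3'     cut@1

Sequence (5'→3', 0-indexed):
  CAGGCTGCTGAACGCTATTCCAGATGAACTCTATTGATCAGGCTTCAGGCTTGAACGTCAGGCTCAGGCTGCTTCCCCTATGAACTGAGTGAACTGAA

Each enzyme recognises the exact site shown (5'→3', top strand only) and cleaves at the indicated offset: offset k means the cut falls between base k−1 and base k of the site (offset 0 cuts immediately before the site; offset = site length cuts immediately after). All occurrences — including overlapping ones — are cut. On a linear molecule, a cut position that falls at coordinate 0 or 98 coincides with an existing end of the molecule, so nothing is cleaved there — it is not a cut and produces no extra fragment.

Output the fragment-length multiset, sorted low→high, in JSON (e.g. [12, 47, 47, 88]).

[1,3,6,6,7,7,8,9,9,9,10,11,12]

Site scan:
  BxoIX (CAGGCT, off=6): starts [0, 38, 45, 58, 64] → cuts [6, 44, 51, 64, 70]
  YnoX (CTAT, off=4): starts [14, 30, 77] → cuts [18, 34, 81]
  KluIX (TGAAC, off=1): starts [8, 24, 51, 80, 89] → cuts [9, 25, 52, 81, 90]

Pooled cuts: [6, 9, 18, 25, 34, 44, 51, 52, 64, 70, 81, 90]

Fragment lengths:
  [0,6): 6 bp
  [6,9): 3 bp
  [9,18): 9 bp
  [18,25): 7 bp
  [25,34): 9 bp
  [34,44): 10 bp
  [44,51): 7 bp
  [51,52): 1 bp
  [52,64): 12 bp
  [64,70): 6 bp
  [70,81): 11 bp
  [81,90): 9 bp
  [90,98): 8 bp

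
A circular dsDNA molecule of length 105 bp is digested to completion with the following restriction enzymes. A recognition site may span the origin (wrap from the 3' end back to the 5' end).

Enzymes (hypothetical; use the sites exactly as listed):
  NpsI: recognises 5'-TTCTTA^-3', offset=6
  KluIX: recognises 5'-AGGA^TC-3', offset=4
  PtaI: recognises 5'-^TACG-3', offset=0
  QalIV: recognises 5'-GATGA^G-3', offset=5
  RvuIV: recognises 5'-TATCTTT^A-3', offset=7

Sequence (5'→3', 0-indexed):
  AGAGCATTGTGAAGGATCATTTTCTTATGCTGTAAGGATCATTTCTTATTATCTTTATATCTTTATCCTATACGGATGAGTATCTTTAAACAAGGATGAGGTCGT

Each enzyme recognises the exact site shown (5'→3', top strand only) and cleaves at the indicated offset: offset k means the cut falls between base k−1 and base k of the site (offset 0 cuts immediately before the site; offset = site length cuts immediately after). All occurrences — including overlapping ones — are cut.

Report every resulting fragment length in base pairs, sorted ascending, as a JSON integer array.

[6,8,8,8,9,10,11,11,12,22]

Per-enzyme occurrences:
  NpsI TTCTTA/6: at [21, 42] ⇒ [27, 48]
  KluIX AGGATC/4: at [12, 34] ⇒ [16, 38]
  PtaI TACG/0: at [70] ⇒ [70]
  QalIV GATGAG/5: at [74, 94] ⇒ [79, 99]
  RvuIV TATCTTTA/7: at [49, 57, 80] ⇒ [56, 64, 87]

Pooled cuts: [16, 27, 38, 48, 56, 64, 70, 79, 87, 99]

Fragments:
  16→27: 11 bp
  27→38: 11 bp
  38→48: 10 bp
  48→56: 8 bp
  56→64: 8 bp
  64→70: 6 bp
  70→79: 9 bp
  79→87: 8 bp
  87→99: 12 bp
  99→16 (wrap): 105-99+16 = 22 bp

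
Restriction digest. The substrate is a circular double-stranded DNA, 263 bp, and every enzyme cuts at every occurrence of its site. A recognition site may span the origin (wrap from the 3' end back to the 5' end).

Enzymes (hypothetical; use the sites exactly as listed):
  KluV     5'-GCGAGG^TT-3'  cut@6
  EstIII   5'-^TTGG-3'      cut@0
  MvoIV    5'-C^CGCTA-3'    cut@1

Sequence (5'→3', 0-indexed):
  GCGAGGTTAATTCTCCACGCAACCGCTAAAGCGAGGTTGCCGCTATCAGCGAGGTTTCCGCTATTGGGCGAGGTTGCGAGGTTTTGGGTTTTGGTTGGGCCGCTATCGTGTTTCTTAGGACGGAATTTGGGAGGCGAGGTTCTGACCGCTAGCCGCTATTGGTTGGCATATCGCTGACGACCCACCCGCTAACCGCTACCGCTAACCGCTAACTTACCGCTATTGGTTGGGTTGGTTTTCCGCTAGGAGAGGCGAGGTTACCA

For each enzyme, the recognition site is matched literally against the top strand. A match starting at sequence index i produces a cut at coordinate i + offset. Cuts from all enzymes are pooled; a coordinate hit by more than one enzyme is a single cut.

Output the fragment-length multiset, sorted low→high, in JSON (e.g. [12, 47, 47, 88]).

[2,4,4,4,4,4,5,5,5,5,6,6,7,7,7,7,7,8,9,10,11,12,13,13,14,17,17,24,26]

Scan for sites:
  KluV GCGAGGTT/6: at [0, 30, 48, 67, 75, 133, 251] ⇒ [6, 36, 54, 73, 81, 139, 257]
  EstIII TTGG/0: at [63, 83, 90, 94, 126, 158, 162, 222, 226, 231] ⇒ [63, 83, 90, 94, 126, 158, 162, 222, 226, 231]
  MvoIV CCGCTA/1: at [22, 39, 57, 99, 145, 152, 185, 192, 198, 205, 216, 239] ⇒ [23, 40, 58, 100, 146, 153, 186, 193, 199, 206, 217, 240]

Pooled cuts: [6, 23, 36, 40, 54, 58, 63, 73, 81, 83, 90, 94, 100, 126, 139, 146, 153, 158, 162, 186, 193, 199, 206, 217, 222, 226, 231, 240, 257]

Fragments:
  6→23: 17 bp
  23→36: 13 bp
  36→40: 4 bp
  40→54: 14 bp
  54→58: 4 bp
  58→63: 5 bp
  63→73: 10 bp
  73→81: 8 bp
  81→83: 2 bp
  83→90: 7 bp
  90→94: 4 bp
  94→100: 6 bp
  100→126: 26 bp
  126→139: 13 bp
  139→146: 7 bp
  146→153: 7 bp
  153→158: 5 bp
  158→162: 4 bp
  162→186: 24 bp
  186→193: 7 bp
  193→199: 6 bp
  199→206: 7 bp
  206→217: 11 bp
  217→222: 5 bp
  222→226: 4 bp
  226→231: 5 bp
  231→240: 9 bp
  240→257: 17 bp
  257→6 (wrap): 263-257+6 = 12 bp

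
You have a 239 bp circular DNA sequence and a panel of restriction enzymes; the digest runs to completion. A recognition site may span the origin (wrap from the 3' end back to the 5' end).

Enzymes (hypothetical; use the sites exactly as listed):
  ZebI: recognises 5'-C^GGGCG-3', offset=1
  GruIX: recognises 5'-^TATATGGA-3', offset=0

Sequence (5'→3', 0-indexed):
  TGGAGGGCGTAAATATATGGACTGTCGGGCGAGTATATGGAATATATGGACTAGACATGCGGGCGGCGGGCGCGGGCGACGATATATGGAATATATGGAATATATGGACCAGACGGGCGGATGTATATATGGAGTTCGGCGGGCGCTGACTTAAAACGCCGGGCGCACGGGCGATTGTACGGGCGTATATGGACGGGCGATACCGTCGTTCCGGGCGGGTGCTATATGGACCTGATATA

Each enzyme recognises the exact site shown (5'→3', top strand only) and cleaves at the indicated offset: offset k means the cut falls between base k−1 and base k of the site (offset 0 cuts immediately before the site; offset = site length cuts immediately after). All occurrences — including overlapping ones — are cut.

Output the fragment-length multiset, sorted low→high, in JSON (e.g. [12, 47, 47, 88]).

[5,6,7,7,8,9,9,9,9,9,10,11,12,13,13,14,15,17,18,18,20]

Per-enzyme occurrences:
  ZebI (CGGGCG, off=1): starts [25, 59, 66, 72, 113, 139, 159, 167, 179, 193, 211] → cuts [26, 60, 67, 73, 114, 140, 160, 168, 180, 194, 212]
  GruIX (TATATGGA, off=0): starts [13, 33, 42, 82, 91, 100, 125, 185, 222, 235] → cuts [13, 33, 42, 82, 91, 100, 125, 185, 222, 235]

All cut coordinates (distinct, sorted): [13, 26, 33, 42, 60, 67, 73, 82, 91, 100, 114, 125, 140, 160, 168, 180, 185, 194, 212, 222, 235]

Fragments:
  13→26: 13 bp
  26→33: 7 bp
  33→42: 9 bp
  42→60: 18 bp
  60→67: 7 bp
  67→73: 6 bp
  73→82: 9 bp
  82→91: 9 bp
  91→100: 9 bp
  100→114: 14 bp
  114→125: 11 bp
  125→140: 15 bp
  140→160: 20 bp
  160→168: 8 bp
  168→180: 12 bp
  180→185: 5 bp
  185→194: 9 bp
  194→212: 18 bp
  212→222: 10 bp
  222→235: 13 bp
  235→13 (wrap): 239-235+13 = 17 bp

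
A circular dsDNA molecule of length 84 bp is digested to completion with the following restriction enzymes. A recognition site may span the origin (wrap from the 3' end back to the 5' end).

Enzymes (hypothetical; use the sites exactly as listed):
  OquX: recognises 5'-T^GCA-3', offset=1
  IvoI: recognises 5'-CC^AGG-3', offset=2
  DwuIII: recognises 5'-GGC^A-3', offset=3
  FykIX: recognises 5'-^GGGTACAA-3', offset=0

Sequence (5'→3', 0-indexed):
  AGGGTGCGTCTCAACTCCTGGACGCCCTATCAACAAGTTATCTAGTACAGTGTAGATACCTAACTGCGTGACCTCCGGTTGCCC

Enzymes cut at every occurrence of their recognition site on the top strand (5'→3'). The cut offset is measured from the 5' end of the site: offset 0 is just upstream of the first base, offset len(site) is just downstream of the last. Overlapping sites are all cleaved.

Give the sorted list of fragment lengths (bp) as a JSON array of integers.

Per-enzyme occurrences:
  OquX (TGCA, off=1): no sites
  IvoI (CCAGG, off=2): starts [82] → cuts [0]
  DwuIII (GGCA, off=3): no sites
  FykIX (GGGTACAA, off=0): no sites

Pooled cuts: [0]

Fragment lengths:
  0→0 (wrap): 84-0+0 = 84 bp

[84]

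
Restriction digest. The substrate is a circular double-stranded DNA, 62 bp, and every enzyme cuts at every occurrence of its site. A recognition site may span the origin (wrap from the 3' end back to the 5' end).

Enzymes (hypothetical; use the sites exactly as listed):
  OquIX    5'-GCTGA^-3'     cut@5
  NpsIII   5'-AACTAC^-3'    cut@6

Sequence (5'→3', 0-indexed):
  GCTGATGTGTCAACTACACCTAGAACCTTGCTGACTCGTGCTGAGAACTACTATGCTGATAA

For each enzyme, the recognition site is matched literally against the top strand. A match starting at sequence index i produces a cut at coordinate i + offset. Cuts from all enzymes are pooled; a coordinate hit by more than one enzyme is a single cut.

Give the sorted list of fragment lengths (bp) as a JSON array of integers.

[7,8,8,10,12,17]

Site scan:
  OquIX (GCTGA, off=5): starts [0, 29, 39, 54] → cuts [5, 34, 44, 59]
  NpsIII (AACTAC, off=6): starts [11, 45] → cuts [17, 51]

All cut coordinates (distinct, sorted): [5, 17, 34, 44, 51, 59]

Fragments:
  5→17: 12 bp
  17→34: 17 bp
  34→44: 10 bp
  44→51: 7 bp
  51→59: 8 bp
  59→5 (wrap): 62-59+5 = 8 bp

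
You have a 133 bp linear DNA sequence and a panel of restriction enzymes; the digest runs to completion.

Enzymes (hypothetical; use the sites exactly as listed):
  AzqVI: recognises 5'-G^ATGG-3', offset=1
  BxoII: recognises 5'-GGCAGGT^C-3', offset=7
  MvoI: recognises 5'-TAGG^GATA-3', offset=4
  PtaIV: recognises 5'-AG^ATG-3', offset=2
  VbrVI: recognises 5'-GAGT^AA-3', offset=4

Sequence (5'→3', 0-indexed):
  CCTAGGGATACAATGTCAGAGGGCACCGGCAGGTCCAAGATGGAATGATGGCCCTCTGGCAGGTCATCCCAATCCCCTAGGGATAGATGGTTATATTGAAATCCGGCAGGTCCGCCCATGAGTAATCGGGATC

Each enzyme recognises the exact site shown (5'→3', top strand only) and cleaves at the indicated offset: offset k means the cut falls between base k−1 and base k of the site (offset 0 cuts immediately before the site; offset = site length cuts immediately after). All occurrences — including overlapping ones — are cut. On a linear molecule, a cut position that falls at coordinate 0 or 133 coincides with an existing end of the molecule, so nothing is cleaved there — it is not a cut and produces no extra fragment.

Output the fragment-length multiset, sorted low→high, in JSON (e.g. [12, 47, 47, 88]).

Scan for sites:
  AzqVI GATGG/1: at [38, 46, 85] ⇒ [39, 47, 86]
  BxoII GGCAGGTC/7: at [27, 57, 104] ⇒ [34, 64, 111]
  MvoI TAGGGATA/4: at [2, 77] ⇒ [6, 81]
  PtaIV AGATG/2: at [37, 84] ⇒ [39, 86]
  VbrVI GAGTAA/4: at [119] ⇒ [123]

Pooled cuts: [6, 34, 39, 47, 64, 81, 86, 111, 123]

Fragment lengths:
  [0,6): 6 bp
  [6,34): 28 bp
  [34,39): 5 bp
  [39,47): 8 bp
  [47,64): 17 bp
  [64,81): 17 bp
  [81,86): 5 bp
  [86,111): 25 bp
  [111,123): 12 bp
  [123,133): 10 bp

[5,5,6,8,10,12,17,17,25,28]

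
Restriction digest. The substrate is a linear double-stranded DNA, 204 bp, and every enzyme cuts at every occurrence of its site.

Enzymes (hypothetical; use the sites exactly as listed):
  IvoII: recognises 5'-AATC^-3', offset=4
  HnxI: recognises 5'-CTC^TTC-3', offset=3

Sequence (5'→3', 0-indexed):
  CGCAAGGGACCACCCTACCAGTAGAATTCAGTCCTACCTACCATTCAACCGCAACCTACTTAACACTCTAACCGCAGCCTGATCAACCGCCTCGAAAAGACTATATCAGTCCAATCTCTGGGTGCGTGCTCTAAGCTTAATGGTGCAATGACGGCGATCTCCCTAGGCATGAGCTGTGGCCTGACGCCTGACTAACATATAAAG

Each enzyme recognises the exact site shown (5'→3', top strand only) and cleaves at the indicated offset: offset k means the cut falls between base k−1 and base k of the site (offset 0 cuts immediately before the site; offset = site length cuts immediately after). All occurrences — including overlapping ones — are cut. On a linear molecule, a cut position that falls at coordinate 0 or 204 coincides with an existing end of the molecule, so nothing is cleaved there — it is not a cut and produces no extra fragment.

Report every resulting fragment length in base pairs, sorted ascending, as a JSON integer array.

[88,116]

Scan for sites:
  IvoII AATC/4: at [112] ⇒ [116]
  HnxI (CTCTTC, off=3): no sites

Pooled cuts: [116]

Fragments:
  [0,116): 116 bp
  [116,204): 88 bp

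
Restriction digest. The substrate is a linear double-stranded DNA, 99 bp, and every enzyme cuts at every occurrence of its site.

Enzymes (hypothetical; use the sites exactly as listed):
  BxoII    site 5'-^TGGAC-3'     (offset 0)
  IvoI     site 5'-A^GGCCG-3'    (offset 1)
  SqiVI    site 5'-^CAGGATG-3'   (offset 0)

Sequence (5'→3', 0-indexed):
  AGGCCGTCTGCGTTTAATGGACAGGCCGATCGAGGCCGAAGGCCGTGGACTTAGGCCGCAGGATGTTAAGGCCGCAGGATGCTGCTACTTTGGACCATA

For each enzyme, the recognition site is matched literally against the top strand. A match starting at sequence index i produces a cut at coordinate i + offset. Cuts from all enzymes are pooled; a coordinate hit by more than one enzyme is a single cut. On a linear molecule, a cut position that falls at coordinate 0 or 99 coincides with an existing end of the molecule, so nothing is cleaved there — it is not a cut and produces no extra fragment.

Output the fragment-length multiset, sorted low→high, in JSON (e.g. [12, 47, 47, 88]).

Per-enzyme occurrences:
  BxoII TGGAC/0: at [17, 45, 90] ⇒ [17, 45, 90]
  IvoI AGGCCG/1: at [0, 22, 32, 39, 52, 68] ⇒ [1, 23, 33, 40, 53, 69]
  SqiVI CAGGATG/0: at [58, 74] ⇒ [58, 74]

All cut coordinates (distinct, sorted): [1, 17, 23, 33, 40, 45, 53, 58, 69, 74, 90]

Fragments:
  [0,1): 1 bp
  [1,17): 16 bp
  [17,23): 6 bp
  [23,33): 10 bp
  [33,40): 7 bp
  [40,45): 5 bp
  [45,53): 8 bp
  [53,58): 5 bp
  [58,69): 11 bp
  [69,74): 5 bp
  [74,90): 16 bp
  [90,99): 9 bp

[1,5,5,5,6,7,8,9,10,11,16,16]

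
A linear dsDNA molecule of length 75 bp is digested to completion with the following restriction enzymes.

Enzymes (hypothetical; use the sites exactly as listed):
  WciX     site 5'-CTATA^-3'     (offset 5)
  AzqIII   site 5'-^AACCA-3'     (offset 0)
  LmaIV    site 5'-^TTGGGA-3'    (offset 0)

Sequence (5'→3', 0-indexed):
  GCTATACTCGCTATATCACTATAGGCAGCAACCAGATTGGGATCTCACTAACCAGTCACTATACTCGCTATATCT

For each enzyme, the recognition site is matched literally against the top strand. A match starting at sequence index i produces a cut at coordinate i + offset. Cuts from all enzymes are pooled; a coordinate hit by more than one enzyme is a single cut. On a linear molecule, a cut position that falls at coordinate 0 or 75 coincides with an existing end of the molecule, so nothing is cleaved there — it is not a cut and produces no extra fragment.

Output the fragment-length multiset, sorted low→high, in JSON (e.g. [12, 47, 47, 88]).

[3,6,6,7,8,9,9,13,14]

Per-enzyme occurrences:
  WciX (CTATA, off=5): starts [1, 10, 18, 58, 67] → cuts [6, 15, 23, 63, 72]
  AzqIII (AACCA, off=0): starts [29, 49] → cuts [29, 49]
  LmaIV (TTGGGA, off=0): starts [36] → cuts [36]

Pooled cuts: [6, 15, 23, 29, 36, 49, 63, 72]

Fragment lengths:
  [0,6): 6 bp
  [6,15): 9 bp
  [15,23): 8 bp
  [23,29): 6 bp
  [29,36): 7 bp
  [36,49): 13 bp
  [49,63): 14 bp
  [63,72): 9 bp
  [72,75): 3 bp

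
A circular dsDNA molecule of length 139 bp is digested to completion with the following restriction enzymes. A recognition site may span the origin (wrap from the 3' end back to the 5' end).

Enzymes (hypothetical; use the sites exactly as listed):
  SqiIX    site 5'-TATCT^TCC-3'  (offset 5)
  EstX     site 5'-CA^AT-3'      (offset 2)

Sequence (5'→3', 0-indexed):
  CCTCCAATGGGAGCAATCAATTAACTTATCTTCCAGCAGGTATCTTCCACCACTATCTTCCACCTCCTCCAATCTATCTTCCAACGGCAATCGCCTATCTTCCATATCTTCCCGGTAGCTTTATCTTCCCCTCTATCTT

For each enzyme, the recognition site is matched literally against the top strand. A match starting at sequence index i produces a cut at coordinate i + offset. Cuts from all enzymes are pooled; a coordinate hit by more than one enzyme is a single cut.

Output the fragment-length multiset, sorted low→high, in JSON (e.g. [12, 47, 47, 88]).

[4,7,8,9,9,10,11,12,12,13,13,14,17]

Scan for sites:
  SqiIX (TATCTTCC, off=5): starts [26, 40, 53, 74, 95, 104, 121, 133] → cuts [31, 45, 58, 79, 100, 109, 126, 138]
  EstX (CAAT, off=2): starts [4, 13, 17, 69, 87] → cuts [6, 15, 19, 71, 89]

Pooled cuts: [6, 15, 19, 31, 45, 58, 71, 79, 89, 100, 109, 126, 138]

Fragment lengths:
  6→15: 9 bp
  15→19: 4 bp
  19→31: 12 bp
  31→45: 14 bp
  45→58: 13 bp
  58→71: 13 bp
  71→79: 8 bp
  79→89: 10 bp
  89→100: 11 bp
  100→109: 9 bp
  109→126: 17 bp
  126→138: 12 bp
  138→6 (wrap): 139-138+6 = 7 bp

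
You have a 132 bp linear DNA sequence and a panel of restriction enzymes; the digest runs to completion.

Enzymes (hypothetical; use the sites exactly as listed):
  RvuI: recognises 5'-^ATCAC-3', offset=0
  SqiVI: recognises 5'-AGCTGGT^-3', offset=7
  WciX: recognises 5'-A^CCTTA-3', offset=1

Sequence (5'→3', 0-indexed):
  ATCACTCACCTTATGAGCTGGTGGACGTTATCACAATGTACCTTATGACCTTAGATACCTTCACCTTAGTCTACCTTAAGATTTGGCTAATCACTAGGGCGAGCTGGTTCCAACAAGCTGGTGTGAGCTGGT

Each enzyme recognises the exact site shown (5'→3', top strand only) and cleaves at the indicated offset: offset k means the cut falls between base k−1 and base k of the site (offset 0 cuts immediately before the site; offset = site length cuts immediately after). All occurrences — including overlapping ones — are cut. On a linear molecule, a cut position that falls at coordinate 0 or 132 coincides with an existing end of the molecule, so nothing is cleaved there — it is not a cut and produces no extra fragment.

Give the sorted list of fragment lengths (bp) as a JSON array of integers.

Per-enzyme occurrences:
  RvuI ATCAC/0: at [0, 29, 89] ⇒ [29, 89] (position 0 is a terminus of the linear molecule — no cut)
  SqiVI AGCTGGT/7: at [15, 101, 115, 125] ⇒ [22, 108, 122] (position 132 is a terminus of the linear molecule — no cut)
  WciX ACCTTA/1: at [7, 39, 47, 62, 72] ⇒ [8, 40, 48, 63, 73]

All cut coordinates (distinct, sorted): [8, 22, 29, 40, 48, 63, 73, 89, 108, 122]

Fragment lengths:
  [0,8): 8 bp
  [8,22): 14 bp
  [22,29): 7 bp
  [29,40): 11 bp
  [40,48): 8 bp
  [48,63): 15 bp
  [63,73): 10 bp
  [73,89): 16 bp
  [89,108): 19 bp
  [108,122): 14 bp
  [122,132): 10 bp

[7,8,8,10,10,11,14,14,15,16,19]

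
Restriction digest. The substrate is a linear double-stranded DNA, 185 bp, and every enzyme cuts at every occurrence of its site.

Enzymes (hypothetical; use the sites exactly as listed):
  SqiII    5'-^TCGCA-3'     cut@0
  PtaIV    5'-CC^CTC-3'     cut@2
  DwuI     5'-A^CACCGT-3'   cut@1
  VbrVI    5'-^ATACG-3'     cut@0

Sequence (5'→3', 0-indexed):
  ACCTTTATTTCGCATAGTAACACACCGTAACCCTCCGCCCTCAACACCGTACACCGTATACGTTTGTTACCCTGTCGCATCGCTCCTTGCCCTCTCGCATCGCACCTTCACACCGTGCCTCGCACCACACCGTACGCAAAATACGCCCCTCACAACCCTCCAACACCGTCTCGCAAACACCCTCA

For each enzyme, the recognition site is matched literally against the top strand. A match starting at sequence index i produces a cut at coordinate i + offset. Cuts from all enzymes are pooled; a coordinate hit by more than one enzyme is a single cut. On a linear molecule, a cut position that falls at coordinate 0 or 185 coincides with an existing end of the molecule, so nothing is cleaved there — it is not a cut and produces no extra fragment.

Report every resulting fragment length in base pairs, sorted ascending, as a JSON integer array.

[3,4,5,5,6,6,7,7,7,8,8,9,9,9,10,11,11,13,13,17,17]

Scan for sites:
  SqiII TCGCA/0: at [9, 74, 94, 99, 119, 170] ⇒ [9, 74, 94, 99, 119, 170]
  PtaIV CCCTC/2: at [30, 37, 89, 146, 155, 179] ⇒ [32, 39, 91, 148, 157, 181]
  DwuI ACACCGT/1: at [21, 43, 50, 109, 126, 162] ⇒ [22, 44, 51, 110, 127, 163]
  VbrVI ATACG/0: at [57, 140] ⇒ [57, 140]

Pooled cuts: [9, 22, 32, 39, 44, 51, 57, 74, 91, 94, 99, 110, 119, 127, 140, 148, 157, 163, 170, 181]

Fragments:
  [0,9): 9 bp
  [9,22): 13 bp
  [22,32): 10 bp
  [32,39): 7 bp
  [39,44): 5 bp
  [44,51): 7 bp
  [51,57): 6 bp
  [57,74): 17 bp
  [74,91): 17 bp
  [91,94): 3 bp
  [94,99): 5 bp
  [99,110): 11 bp
  [110,119): 9 bp
  [119,127): 8 bp
  [127,140): 13 bp
  [140,148): 8 bp
  [148,157): 9 bp
  [157,163): 6 bp
  [163,170): 7 bp
  [170,181): 11 bp
  [181,185): 4 bp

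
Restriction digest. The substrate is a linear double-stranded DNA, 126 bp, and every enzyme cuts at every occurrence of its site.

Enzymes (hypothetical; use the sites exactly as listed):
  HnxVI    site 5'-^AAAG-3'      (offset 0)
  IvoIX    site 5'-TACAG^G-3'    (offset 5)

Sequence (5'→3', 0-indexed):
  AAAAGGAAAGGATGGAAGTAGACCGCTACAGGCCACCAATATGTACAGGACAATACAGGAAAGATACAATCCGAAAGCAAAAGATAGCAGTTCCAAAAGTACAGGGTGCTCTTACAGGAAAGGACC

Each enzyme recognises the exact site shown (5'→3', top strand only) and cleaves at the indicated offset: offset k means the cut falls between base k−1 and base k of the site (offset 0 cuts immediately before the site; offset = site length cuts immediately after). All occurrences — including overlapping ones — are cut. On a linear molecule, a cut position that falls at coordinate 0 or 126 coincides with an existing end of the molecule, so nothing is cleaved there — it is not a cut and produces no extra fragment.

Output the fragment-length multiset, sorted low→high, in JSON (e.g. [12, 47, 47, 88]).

Scan for sites:
  HnxVI (AAAG, off=0): starts [1, 6, 59, 73, 79, 95, 118] → cuts [1, 6, 59, 73, 79, 95, 118]
  IvoIX (TACAGG, off=5): starts [26, 43, 53, 99, 112] → cuts [31, 48, 58, 104, 117]

Pooled cuts: [1, 6, 31, 48, 58, 59, 73, 79, 95, 104, 117, 118]

Fragment lengths:
  [0,1): 1 bp
  [1,6): 5 bp
  [6,31): 25 bp
  [31,48): 17 bp
  [48,58): 10 bp
  [58,59): 1 bp
  [59,73): 14 bp
  [73,79): 6 bp
  [79,95): 16 bp
  [95,104): 9 bp
  [104,117): 13 bp
  [117,118): 1 bp
  [118,126): 8 bp

[1,1,1,5,6,8,9,10,13,14,16,17,25]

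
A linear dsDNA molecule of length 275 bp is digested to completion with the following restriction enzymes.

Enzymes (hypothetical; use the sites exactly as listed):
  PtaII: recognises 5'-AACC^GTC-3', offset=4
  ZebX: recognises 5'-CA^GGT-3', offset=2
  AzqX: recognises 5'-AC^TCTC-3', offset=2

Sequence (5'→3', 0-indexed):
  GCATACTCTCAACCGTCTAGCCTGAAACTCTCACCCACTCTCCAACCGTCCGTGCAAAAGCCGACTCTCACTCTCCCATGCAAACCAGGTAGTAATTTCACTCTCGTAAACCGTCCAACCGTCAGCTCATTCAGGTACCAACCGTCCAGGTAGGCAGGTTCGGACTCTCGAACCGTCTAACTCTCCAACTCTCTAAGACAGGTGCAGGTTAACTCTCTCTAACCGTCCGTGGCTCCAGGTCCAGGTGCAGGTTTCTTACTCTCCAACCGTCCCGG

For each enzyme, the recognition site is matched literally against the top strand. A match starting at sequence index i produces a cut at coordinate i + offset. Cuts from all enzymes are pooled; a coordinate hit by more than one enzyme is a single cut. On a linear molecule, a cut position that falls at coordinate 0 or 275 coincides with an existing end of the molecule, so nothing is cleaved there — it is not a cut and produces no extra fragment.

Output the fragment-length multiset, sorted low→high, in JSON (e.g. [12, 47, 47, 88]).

Scan for sites:
  PtaII AACCGTC/4: at [10, 43, 108, 116, 139, 170, 220, 264] ⇒ [14, 47, 112, 120, 143, 174, 224, 268]
  ZebX CAGGT/2: at [85, 131, 146, 154, 198, 204, 235, 241, 247] ⇒ [87, 133, 148, 156, 200, 206, 237, 243, 249]
  AzqX ACTCTC/2: at [4, 26, 36, 63, 69, 99, 163, 179, 187, 211, 257] ⇒ [6, 28, 38, 65, 71, 101, 165, 181, 189, 213, 259]

Pooled cuts: [6, 14, 28, 38, 47, 65, 71, 87, 101, 112, 120, 133, 143, 148, 156, 165, 174, 181, 189, 200, 206, 213, 224, 237, 243, 249, 259, 268]

Fragments:
  [0,6): 6 bp
  [6,14): 8 bp
  [14,28): 14 bp
  [28,38): 10 bp
  [38,47): 9 bp
  [47,65): 18 bp
  [65,71): 6 bp
  [71,87): 16 bp
  [87,101): 14 bp
  [101,112): 11 bp
  [112,120): 8 bp
  [120,133): 13 bp
  [133,143): 10 bp
  [143,148): 5 bp
  [148,156): 8 bp
  [156,165): 9 bp
  [165,174): 9 bp
  [174,181): 7 bp
  [181,189): 8 bp
  [189,200): 11 bp
  [200,206): 6 bp
  [206,213): 7 bp
  [213,224): 11 bp
  [224,237): 13 bp
  [237,243): 6 bp
  [243,249): 6 bp
  [249,259): 10 bp
  [259,268): 9 bp
  [268,275): 7 bp

[5,6,6,6,6,6,7,7,7,8,8,8,8,9,9,9,9,10,10,10,11,11,11,13,13,14,14,16,18]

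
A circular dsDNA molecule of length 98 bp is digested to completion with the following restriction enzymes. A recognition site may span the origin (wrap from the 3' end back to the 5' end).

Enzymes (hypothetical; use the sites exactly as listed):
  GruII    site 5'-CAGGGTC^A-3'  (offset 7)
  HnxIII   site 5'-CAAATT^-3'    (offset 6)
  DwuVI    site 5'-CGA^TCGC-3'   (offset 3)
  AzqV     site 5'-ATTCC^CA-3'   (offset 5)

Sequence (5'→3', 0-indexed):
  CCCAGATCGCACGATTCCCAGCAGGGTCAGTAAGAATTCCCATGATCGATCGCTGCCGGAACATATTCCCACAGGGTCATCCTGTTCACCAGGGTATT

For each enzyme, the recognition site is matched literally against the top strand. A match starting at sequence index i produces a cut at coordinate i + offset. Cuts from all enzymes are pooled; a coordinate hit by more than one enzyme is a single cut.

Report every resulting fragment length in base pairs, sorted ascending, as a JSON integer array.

[9,9,10,12,16,20,22]

Site scan:
  GruII CAGGGTCA/7: at [21, 71] ⇒ [28, 78]
  HnxIII (CAAATT, off=6): no sites
  DwuVI CGATCGC/3: at [46] ⇒ [49]
  AzqV ATTCCCA/5: at [13, 35, 64, 95] ⇒ [2, 18, 40, 69]

Pooled cuts: [2, 18, 28, 40, 49, 69, 78]

Fragment lengths:
  2→18: 16 bp
  18→28: 10 bp
  28→40: 12 bp
  40→49: 9 bp
  49→69: 20 bp
  69→78: 9 bp
  78→2 (wrap): 98-78+2 = 22 bp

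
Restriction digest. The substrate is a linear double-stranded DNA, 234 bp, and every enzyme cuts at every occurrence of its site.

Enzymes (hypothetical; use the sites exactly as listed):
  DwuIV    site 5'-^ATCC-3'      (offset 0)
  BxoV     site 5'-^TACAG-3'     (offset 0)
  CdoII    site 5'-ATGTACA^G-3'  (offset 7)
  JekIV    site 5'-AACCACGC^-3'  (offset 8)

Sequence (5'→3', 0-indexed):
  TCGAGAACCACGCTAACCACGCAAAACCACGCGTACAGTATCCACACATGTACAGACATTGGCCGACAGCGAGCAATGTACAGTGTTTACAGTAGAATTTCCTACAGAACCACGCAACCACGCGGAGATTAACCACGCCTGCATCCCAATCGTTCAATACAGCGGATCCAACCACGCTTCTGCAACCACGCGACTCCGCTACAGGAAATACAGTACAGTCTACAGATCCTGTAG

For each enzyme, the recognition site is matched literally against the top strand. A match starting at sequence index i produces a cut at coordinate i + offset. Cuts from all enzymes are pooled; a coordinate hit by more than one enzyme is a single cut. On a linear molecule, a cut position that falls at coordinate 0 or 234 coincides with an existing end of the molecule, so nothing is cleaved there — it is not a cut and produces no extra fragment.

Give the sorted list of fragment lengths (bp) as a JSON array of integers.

Scan for sites:
  DwuIV (ATCC, off=0): starts [39, 142, 165, 225] → cuts [39, 142, 165, 225]
  BxoV (TACAG, off=0): starts [33, 50, 78, 87, 102, 157, 199, 208, 213, 220] → cuts [33, 50, 78, 87, 102, 157, 199, 208, 213, 220]
  CdoII (ATGTACAG, off=7): starts [47, 75] → cuts [54, 82]
  JekIV (AACCACGC, off=8): starts [5, 14, 24, 107, 115, 130, 169, 183] → cuts [13, 22, 32, 115, 123, 138, 177, 191]

Pooled cuts: [13, 22, 32, 33, 39, 50, 54, 78, 82, 87, 102, 115, 123, 138, 142, 157, 165, 177, 191, 199, 208, 213, 220, 225]

Fragment lengths:
  [0,13): 13 bp
  [13,22): 9 bp
  [22,32): 10 bp
  [32,33): 1 bp
  [33,39): 6 bp
  [39,50): 11 bp
  [50,54): 4 bp
  [54,78): 24 bp
  [78,82): 4 bp
  [82,87): 5 bp
  [87,102): 15 bp
  [102,115): 13 bp
  [115,123): 8 bp
  [123,138): 15 bp
  [138,142): 4 bp
  [142,157): 15 bp
  [157,165): 8 bp
  [165,177): 12 bp
  [177,191): 14 bp
  [191,199): 8 bp
  [199,208): 9 bp
  [208,213): 5 bp
  [213,220): 7 bp
  [220,225): 5 bp
  [225,234): 9 bp

[1,4,4,4,5,5,5,6,7,8,8,8,9,9,9,10,11,12,13,13,14,15,15,15,24]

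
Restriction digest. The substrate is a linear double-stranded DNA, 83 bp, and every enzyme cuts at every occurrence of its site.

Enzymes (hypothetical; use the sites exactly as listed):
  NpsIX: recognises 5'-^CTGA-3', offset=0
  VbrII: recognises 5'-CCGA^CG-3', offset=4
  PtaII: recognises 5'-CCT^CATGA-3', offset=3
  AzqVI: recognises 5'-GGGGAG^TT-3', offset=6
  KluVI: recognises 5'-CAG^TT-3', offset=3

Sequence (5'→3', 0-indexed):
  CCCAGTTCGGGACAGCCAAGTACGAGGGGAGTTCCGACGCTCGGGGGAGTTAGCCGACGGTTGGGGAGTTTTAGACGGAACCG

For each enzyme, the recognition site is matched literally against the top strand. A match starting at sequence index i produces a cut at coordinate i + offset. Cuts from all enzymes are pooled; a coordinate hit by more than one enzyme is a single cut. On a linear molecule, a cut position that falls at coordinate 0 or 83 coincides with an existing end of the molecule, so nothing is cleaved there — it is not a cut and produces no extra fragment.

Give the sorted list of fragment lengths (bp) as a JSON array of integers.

[5,6,8,11,12,15,26]

Per-enzyme occurrences:
  NpsIX (CTGA, off=0): no sites
  VbrII (CCGACG, off=4): starts [33, 53] → cuts [37, 57]
  PtaII (CCTCATGA, off=3): no sites
  AzqVI (GGGGAGTT, off=6): starts [25, 43, 62] → cuts [31, 49, 68]
  KluVI (CAGTT, off=3): starts [2] → cuts [5]

All cut coordinates (distinct, sorted): [5, 31, 37, 49, 57, 68]

Fragments:
  [0,5): 5 bp
  [5,31): 26 bp
  [31,37): 6 bp
  [37,49): 12 bp
  [49,57): 8 bp
  [57,68): 11 bp
  [68,83): 15 bp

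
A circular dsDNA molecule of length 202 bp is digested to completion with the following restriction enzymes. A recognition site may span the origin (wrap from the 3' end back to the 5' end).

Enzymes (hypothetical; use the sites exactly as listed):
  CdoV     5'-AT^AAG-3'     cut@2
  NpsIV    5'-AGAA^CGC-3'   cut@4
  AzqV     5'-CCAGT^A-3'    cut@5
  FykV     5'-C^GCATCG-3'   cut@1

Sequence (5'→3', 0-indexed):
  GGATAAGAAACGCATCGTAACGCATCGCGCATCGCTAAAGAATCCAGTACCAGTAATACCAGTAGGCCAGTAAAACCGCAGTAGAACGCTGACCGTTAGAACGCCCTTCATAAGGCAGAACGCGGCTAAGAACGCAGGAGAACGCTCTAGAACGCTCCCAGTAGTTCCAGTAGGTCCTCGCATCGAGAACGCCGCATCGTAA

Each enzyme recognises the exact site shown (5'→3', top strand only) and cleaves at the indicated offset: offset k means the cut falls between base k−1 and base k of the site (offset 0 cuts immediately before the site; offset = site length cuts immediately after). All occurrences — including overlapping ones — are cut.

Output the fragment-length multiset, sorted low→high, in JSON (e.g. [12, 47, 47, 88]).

Per-enzyme occurrences:
  CdoV ATAAG/2: at [2, 109] ⇒ [4, 111]
  NpsIV AGAACGC/4: at [82, 97, 116, 128, 138, 148, 185] ⇒ [86, 101, 120, 132, 142, 152, 189]
  AzqV CCAGTA/5: at [43, 49, 58, 66, 157, 166] ⇒ [48, 54, 63, 71, 162, 171]
  FykV CGCATCG/1: at [10, 20, 27, 178, 192] ⇒ [11, 21, 28, 179, 193]

All cut coordinates (distinct, sorted): [4, 11, 21, 28, 48, 54, 63, 71, 86, 101, 111, 120, 132, 142, 152, 162, 171, 179, 189, 193]

Fragment lengths:
  4→11: 7 bp
  11→21: 10 bp
  21→28: 7 bp
  28→48: 20 bp
  48→54: 6 bp
  54→63: 9 bp
  63→71: 8 bp
  71→86: 15 bp
  86→101: 15 bp
  101→111: 10 bp
  111→120: 9 bp
  120→132: 12 bp
  132→142: 10 bp
  142→152: 10 bp
  152→162: 10 bp
  162→171: 9 bp
  171→179: 8 bp
  179→189: 10 bp
  189→193: 4 bp
  193→4 (wrap): 202-193+4 = 13 bp

[4,6,7,7,8,8,9,9,9,10,10,10,10,10,10,12,13,15,15,20]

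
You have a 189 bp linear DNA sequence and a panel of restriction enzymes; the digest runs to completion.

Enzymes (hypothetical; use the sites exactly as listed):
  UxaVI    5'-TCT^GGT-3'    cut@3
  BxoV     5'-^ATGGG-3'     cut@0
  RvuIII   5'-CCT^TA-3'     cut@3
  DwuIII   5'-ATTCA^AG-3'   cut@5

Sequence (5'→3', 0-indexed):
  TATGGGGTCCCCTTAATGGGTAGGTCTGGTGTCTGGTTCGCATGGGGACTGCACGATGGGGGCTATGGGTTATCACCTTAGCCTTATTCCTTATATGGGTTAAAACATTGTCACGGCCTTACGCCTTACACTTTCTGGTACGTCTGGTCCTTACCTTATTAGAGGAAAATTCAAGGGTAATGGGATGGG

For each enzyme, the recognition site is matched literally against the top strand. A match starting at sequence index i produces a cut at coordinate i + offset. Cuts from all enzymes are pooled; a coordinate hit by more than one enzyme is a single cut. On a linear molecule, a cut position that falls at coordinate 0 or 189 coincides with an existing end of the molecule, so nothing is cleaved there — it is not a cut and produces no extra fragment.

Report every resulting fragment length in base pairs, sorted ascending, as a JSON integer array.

Per-enzyme occurrences:
  UxaVI TCTGGT/3: at [24, 31, 133, 142] ⇒ [27, 34, 136, 145]
  BxoV ATGGG/0: at [1, 15, 41, 55, 64, 94, 179, 184] ⇒ [1, 15, 41, 55, 64, 94, 179, 184]
  RvuIII CCTTA/3: at [10, 75, 81, 88, 116, 123, 148, 153] ⇒ [13, 78, 84, 91, 119, 126, 151, 156]
  DwuIII ATTCAAG/5: at [168] ⇒ [173]

All cut coordinates (distinct, sorted): [1, 13, 15, 27, 34, 41, 55, 64, 78, 84, 91, 94, 119, 126, 136, 145, 151, 156, 173, 179, 184]

Fragment lengths:
  [0,1): 1 bp
  [1,13): 12 bp
  [13,15): 2 bp
  [15,27): 12 bp
  [27,34): 7 bp
  [34,41): 7 bp
  [41,55): 14 bp
  [55,64): 9 bp
  [64,78): 14 bp
  [78,84): 6 bp
  [84,91): 7 bp
  [91,94): 3 bp
  [94,119): 25 bp
  [119,126): 7 bp
  [126,136): 10 bp
  [136,145): 9 bp
  [145,151): 6 bp
  [151,156): 5 bp
  [156,173): 17 bp
  [173,179): 6 bp
  [179,184): 5 bp
  [184,189): 5 bp

[1,2,3,5,5,5,6,6,6,7,7,7,7,9,9,10,12,12,14,14,17,25]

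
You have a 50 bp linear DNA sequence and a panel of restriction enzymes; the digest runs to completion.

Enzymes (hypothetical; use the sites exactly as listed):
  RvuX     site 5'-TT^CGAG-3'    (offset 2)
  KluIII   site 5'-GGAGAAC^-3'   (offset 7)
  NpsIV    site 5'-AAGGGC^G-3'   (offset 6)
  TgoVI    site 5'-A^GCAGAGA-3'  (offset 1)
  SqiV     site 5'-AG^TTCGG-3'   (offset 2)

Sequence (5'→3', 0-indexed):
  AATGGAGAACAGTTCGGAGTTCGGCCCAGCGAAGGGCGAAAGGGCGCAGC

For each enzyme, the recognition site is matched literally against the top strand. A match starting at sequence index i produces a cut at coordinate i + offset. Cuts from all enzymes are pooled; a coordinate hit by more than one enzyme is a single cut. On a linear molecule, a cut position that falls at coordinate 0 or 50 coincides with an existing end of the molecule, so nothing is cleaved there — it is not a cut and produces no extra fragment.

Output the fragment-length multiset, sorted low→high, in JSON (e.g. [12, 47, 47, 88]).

Scan for sites:
  RvuX (TTCGAG, off=2): no sites
  KluIII (GGAGAAC, off=7): starts [3] → cuts [10]
  NpsIV (AAGGGCG, off=6): starts [31, 39] → cuts [37, 45]
  TgoVI (AGCAGAGA, off=1): no sites
  SqiV (AGTTCGG, off=2): starts [10, 17] → cuts [12, 19]

All cut coordinates (distinct, sorted): [10, 12, 19, 37, 45]

Fragments:
  [0,10): 10 bp
  [10,12): 2 bp
  [12,19): 7 bp
  [19,37): 18 bp
  [37,45): 8 bp
  [45,50): 5 bp

[2,5,7,8,10,18]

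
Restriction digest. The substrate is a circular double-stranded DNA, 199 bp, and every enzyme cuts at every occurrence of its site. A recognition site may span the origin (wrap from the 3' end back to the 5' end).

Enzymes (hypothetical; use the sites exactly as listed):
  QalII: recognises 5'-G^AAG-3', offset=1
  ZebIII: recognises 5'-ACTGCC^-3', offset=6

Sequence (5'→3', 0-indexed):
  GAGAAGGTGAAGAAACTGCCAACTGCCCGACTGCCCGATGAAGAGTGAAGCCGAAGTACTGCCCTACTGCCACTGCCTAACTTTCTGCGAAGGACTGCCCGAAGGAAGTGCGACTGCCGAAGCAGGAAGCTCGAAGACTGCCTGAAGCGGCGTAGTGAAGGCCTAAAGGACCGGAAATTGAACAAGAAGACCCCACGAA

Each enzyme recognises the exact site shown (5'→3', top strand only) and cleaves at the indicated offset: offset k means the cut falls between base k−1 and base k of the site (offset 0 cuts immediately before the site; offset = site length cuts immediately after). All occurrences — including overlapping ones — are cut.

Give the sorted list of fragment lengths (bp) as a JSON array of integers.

Site scan:
  QalII GAAG/1: at [2, 8, 39, 46, 52, 88, 100, 104, 118, 125, 132, 143, 156, 185, 196] ⇒ [3, 9, 40, 47, 53, 89, 101, 105, 119, 126, 133, 144, 157, 186, 197]
  ZebIII ACTGCC/6: at [14, 21, 29, 57, 65, 71, 93, 112, 136] ⇒ [20, 27, 35, 63, 71, 77, 99, 118, 142]

All cut coordinates (distinct, sorted): [3, 9, 20, 27, 35, 40, 47, 53, 63, 71, 77, 89, 99, 101, 105, 118, 119, 126, 133, 142, 144, 157, 186, 197]

Fragment lengths:
  3→9: 6 bp
  9→20: 11 bp
  20→27: 7 bp
  27→35: 8 bp
  35→40: 5 bp
  40→47: 7 bp
  47→53: 6 bp
  53→63: 10 bp
  63→71: 8 bp
  71→77: 6 bp
  77→89: 12 bp
  89→99: 10 bp
  99→101: 2 bp
  101→105: 4 bp
  105→118: 13 bp
  118→119: 1 bp
  119→126: 7 bp
  126→133: 7 bp
  133→142: 9 bp
  142→144: 2 bp
  144→157: 13 bp
  157→186: 29 bp
  186→197: 11 bp
  197→3 (wrap): 199-197+3 = 5 bp

[1,2,2,4,5,5,6,6,6,7,7,7,7,8,8,9,10,10,11,11,12,13,13,29]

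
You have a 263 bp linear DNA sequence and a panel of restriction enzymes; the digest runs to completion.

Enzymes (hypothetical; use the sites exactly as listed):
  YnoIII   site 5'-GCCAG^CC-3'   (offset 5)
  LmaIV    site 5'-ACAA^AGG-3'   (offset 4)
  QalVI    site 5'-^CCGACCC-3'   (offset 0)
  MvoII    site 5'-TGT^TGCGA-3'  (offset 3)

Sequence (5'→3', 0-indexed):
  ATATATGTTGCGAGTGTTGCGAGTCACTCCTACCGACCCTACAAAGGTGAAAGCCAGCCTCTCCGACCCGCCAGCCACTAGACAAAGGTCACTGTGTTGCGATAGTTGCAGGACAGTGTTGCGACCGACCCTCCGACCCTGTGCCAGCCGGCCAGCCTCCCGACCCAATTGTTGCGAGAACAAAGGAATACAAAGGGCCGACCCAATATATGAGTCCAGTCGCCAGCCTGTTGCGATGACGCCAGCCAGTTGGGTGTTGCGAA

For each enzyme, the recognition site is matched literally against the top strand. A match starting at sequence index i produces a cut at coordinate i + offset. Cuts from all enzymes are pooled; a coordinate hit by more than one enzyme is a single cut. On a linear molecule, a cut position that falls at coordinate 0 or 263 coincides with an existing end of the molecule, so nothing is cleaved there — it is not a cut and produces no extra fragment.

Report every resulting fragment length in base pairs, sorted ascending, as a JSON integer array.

[4,4,5,5,5,6,8,8,8,9,10,11,11,12,12,12,12,13,13,14,15,15,22,29]

Scan for sites:
  YnoIII (GCCAGCC, off=5): starts [52, 69, 142, 150, 221, 240] → cuts [57, 74, 147, 155, 226, 245]
  LmaIV (ACAAAGG, off=4): starts [40, 81, 179, 189] → cuts [44, 85, 183, 193]
  QalVI (CCGACCC, off=0): starts [32, 62, 124, 132, 159, 197] → cuts [32, 62, 124, 132, 159, 197]
  MvoII (TGTTGCGA, off=3): starts [5, 14, 94, 116, 169, 228, 254] → cuts [8, 17, 97, 119, 172, 231, 257]

All cut coordinates (distinct, sorted): [8, 17, 32, 44, 57, 62, 74, 85, 97, 119, 124, 132, 147, 155, 159, 172, 183, 193, 197, 226, 231, 245, 257]

Fragments:
  [0,8): 8 bp
  [8,17): 9 bp
  [17,32): 15 bp
  [32,44): 12 bp
  [44,57): 13 bp
  [57,62): 5 bp
  [62,74): 12 bp
  [74,85): 11 bp
  [85,97): 12 bp
  [97,119): 22 bp
  [119,124): 5 bp
  [124,132): 8 bp
  [132,147): 15 bp
  [147,155): 8 bp
  [155,159): 4 bp
  [159,172): 13 bp
  [172,183): 11 bp
  [183,193): 10 bp
  [193,197): 4 bp
  [197,226): 29 bp
  [226,231): 5 bp
  [231,245): 14 bp
  [245,257): 12 bp
  [257,263): 6 bp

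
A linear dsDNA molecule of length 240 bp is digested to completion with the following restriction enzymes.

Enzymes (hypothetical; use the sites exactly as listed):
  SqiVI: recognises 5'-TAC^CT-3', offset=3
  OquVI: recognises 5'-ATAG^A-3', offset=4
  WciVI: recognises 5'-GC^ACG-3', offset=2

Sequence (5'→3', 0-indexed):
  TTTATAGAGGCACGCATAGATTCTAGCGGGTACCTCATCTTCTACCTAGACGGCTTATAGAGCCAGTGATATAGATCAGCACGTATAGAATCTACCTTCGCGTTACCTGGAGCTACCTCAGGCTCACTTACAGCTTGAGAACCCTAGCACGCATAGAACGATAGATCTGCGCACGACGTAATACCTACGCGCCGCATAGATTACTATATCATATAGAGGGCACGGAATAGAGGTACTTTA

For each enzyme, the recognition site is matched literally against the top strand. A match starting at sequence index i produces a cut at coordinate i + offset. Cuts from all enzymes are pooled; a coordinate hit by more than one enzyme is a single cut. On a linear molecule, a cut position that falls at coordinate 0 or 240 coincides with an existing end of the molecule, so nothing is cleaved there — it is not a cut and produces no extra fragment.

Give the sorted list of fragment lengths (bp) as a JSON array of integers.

Per-enzyme occurrences:
  SqiVI TACCT/3: at [30, 42, 92, 103, 113, 181] ⇒ [33, 45, 95, 106, 116, 184]
  OquVI ATAGA/4: at [3, 15, 56, 70, 84, 152, 160, 195, 212, 226] ⇒ [7, 19, 60, 74, 88, 156, 164, 199, 216, 230]
  WciVI GCACG/2: at [9, 78, 146, 170, 219] ⇒ [11, 80, 148, 172, 221]

All cut coordinates (distinct, sorted): [7, 11, 19, 33, 45, 60, 74, 80, 88, 95, 106, 116, 148, 156, 164, 172, 184, 199, 216, 221, 230]

Fragments:
  [0,7): 7 bp
  [7,11): 4 bp
  [11,19): 8 bp
  [19,33): 14 bp
  [33,45): 12 bp
  [45,60): 15 bp
  [60,74): 14 bp
  [74,80): 6 bp
  [80,88): 8 bp
  [88,95): 7 bp
  [95,106): 11 bp
  [106,116): 10 bp
  [116,148): 32 bp
  [148,156): 8 bp
  [156,164): 8 bp
  [164,172): 8 bp
  [172,184): 12 bp
  [184,199): 15 bp
  [199,216): 17 bp
  [216,221): 5 bp
  [221,230): 9 bp
  [230,240): 10 bp

[4,5,6,7,7,8,8,8,8,8,9,10,10,11,12,12,14,14,15,15,17,32]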